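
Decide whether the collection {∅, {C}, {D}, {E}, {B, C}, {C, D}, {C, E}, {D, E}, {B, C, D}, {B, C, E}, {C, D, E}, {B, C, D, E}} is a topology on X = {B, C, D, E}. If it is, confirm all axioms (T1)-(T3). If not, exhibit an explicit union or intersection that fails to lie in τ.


τ IS a topology on X.

Axiom (T1): ∅ ∈ τ? Yes; X ∈ τ? Yes.
Axiom (T2/T3): check pairwise unions and intersections of members of τ.
All pairwise intersections and unions checked — each lies in τ. Therefore τ satisfies (T1), (T2), (T3): it IS a topology on X.


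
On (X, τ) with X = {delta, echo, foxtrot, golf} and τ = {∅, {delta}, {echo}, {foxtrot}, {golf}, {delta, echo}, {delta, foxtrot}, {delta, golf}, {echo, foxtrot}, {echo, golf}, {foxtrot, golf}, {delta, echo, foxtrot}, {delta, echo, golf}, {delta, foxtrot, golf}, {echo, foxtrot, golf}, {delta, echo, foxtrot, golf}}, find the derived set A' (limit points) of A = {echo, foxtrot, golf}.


A' = ∅

For each x ∈ X, list the open sets U ∈ τ with x ∈ U, then check whether U ∩ (A ∖ {x}) ≠ ∅ for every such U.
  x = delta: open {delta} ∋ x has {delta} ∩ (A ∖ {delta}) = ∅, so x is NOT a limit point.
  x = echo: open {echo} ∋ x has {echo} ∩ (A ∖ {echo}) = ∅, so x is NOT a limit point.
  x = foxtrot: open {foxtrot} ∋ x has {foxtrot} ∩ (A ∖ {foxtrot}) = ∅, so x is NOT a limit point.
  x = golf: open {golf} ∋ x has {golf} ∩ (A ∖ {golf}) = ∅, so x is NOT a limit point.
Collecting: A' = ∅.


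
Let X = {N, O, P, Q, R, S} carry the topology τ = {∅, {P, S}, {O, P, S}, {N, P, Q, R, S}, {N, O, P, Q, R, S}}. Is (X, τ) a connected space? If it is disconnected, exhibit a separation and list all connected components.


(X, τ) is connected.

Find clopen sets (U ∈ τ with X ∖ U ∈ τ):
  U = ∅, X ∖ U = {N, O, P, Q, R, S} — both open, so U is clopen.
  U = {N, O, P, Q, R, S}, X ∖ U = ∅ — both open, so U is clopen.
Only trivial clopens (∅ and X) exist, so (X, τ) is connected.
Compute connected components by grouping points that agree on all clopens:
  component: {N, O, P, Q, R, S}


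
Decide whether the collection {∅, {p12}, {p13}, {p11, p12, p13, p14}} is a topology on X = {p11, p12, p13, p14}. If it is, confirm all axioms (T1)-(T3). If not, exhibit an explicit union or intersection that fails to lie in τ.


τ is NOT a topology on X.

Axiom (T1): ∅ ∈ τ? Yes; X ∈ τ? Yes.
Axiom (T2/T3): check pairwise unions and intersections of members of τ.
Counterexample for (T2): {p12} ∪ {p13} = {p12, p13} ∉ τ. Therefore τ is NOT a topology.


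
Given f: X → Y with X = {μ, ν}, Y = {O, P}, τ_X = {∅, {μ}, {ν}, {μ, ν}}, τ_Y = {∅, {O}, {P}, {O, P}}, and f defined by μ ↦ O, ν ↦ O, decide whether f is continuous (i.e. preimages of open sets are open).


f IS continuous.

Compute f^{-1}(U) for each U ∈ τ_Y:
  U = ∅: f^{-1}(U) = ∅ ∈ τ_X ✓.
  U = {O}: f^{-1}(U) = {μ, ν} ∈ τ_X ✓.
  U = {P}: f^{-1}(U) = ∅ ∈ τ_X ✓.
  U = {O, P}: f^{-1}(U) = {μ, ν} ∈ τ_X ✓.
Every preimage lies in τ_X, so f IS continuous.


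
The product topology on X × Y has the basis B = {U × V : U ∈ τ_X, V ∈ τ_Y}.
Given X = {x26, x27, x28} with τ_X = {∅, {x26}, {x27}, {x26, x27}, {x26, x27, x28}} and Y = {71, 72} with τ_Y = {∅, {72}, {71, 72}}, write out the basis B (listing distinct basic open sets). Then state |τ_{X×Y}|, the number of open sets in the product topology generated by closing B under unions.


Basis B = {∅ × ∅, {x26} × {72}, {x27} × {72}, {x26} × {71, 72}, {x26, x27} × {72}, {x27} × {71, 72}, {x26, x27, x28} × {72}, {x26, x27} × {71, 72}, {x26, x27, x28} × {71, 72}}; |τ_{X×Y}| = 14.

Enumerate products U × V with U ∈ τ_X, V ∈ τ_Y (deduplicated):
  ∅ × ∅ = {} (∅)
  {x26} × {72} = {(x26,72)}
  {x27} × {72} = {(x27,72)}
  {x26} × {71, 72} = {(x26,71), (x26,72)}
  {x26, x27} × {72} = {(x26,72), (x27,72)}
  {x27} × {71, 72} = {(x27,71), (x27,72)}
  {x26, x27, x28} × {72} = {(x26,72), (x27,72), (x28,72)}
  {x26, x27} × {71, 72} = {(x26,71), (x26,72), (x27,71), (x27,72)}
  {x26, x27, x28} × {71, 72} = {(x26,71), (x26,72), (x27,71), (x27,72), (x28,71), (x28,72)}
These 9 distinct sets form the basis B.
Close under arbitrary unions to get τ_{X×Y}; counting gives |τ_{X×Y}| = 14.


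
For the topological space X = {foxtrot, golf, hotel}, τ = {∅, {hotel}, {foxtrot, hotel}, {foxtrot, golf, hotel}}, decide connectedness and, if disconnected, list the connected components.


(X, τ) is connected.

Find clopen sets (U ∈ τ with X ∖ U ∈ τ):
  U = ∅, X ∖ U = {foxtrot, golf, hotel} — both open, so U is clopen.
  U = {foxtrot, golf, hotel}, X ∖ U = ∅ — both open, so U is clopen.
Only trivial clopens (∅ and X) exist, so (X, τ) is connected.
Compute connected components by grouping points that agree on all clopens:
  component: {foxtrot, golf, hotel}


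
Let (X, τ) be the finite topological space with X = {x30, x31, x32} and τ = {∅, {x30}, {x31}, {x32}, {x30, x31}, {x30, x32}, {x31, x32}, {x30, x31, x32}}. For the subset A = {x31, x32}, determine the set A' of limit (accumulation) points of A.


A' = ∅

For each x ∈ X, list the open sets U ∈ τ with x ∈ U, then check whether U ∩ (A ∖ {x}) ≠ ∅ for every such U.
  x = x30: open {x30} ∋ x has {x30} ∩ (A ∖ {x30}) = ∅, so x is NOT a limit point.
  x = x31: open {x31} ∋ x has {x31} ∩ (A ∖ {x31}) = ∅, so x is NOT a limit point.
  x = x32: open {x32} ∋ x has {x32} ∩ (A ∖ {x32}) = ∅, so x is NOT a limit point.
Collecting: A' = ∅.


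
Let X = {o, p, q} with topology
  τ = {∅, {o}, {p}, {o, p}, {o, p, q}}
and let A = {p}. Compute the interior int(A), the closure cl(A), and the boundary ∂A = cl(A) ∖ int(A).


int(A) = {p}, cl(A) = {p, q}, ∂A = {q}.

Closed sets in (X, τ) are complements of opens:
  closed(X, τ) = {∅, {q}, {o, q}, {p, q}, {o, p, q}}.
int(A) = ⋃ {U ∈ τ : U ⊆ A}. Opens contained in A: ∅, {p}.
Taking the union of these: int(A) = {p}.
cl(A) = ⋂ {C closed : A ⊆ C}. Closed sets containing A: {p, q}, {o, p, q}.
Intersecting these: cl(A) = {p, q}.
∂A = cl(A) ∖ int(A) = {p, q} ∖ {p} = {q}.


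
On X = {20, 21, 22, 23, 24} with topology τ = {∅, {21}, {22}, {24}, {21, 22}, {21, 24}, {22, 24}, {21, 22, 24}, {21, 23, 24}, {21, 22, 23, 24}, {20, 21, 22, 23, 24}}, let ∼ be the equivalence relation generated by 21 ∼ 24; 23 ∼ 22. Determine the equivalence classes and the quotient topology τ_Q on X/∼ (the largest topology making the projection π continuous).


X/∼ = {[20], [21=24], [22=23]}; |τ_Q| = 4.

Equivalence classes: [20], [21=24], [22=23].
Quotient map π: X → X/∼ sends 20 ↦ [20], 21 ↦ [21=24], 22 ↦ [22=23], 23 ↦ [22=23], 24 ↦ [21=24].
For each subset V ⊆ X/∼, compute π^{-1}(V) ⊆ X and check whether π^{-1}(V) ∈ τ. V is open in τ_Q iff π^{-1}(V) ∈ τ.
  V = {}: π^{-1}(V) = ∅ ∈ τ ✓.
  V = {[20]}: π^{-1}(V) = {20} ∉ τ ✗.
  V = {[21=24]}: π^{-1}(V) = {21, 24} ∈ τ ✓.
  V = {[20], [21=24]}: π^{-1}(V) = {20, 21, 24} ∉ τ ✗.
  V = {[22=23]}: π^{-1}(V) = {22, 23} ∉ τ ✗.
  V = {[20], [22=23]}: π^{-1}(V) = {20, 22, 23} ∉ τ ✗.
  V = {[21=24], [22=23]}: π^{-1}(V) = {21, 22, 23, 24} ∈ τ ✓.
  V = {[20], [21=24], [22=23]}: π^{-1}(V) = {20, 21, 22, 23, 24} ∈ τ ✓.
Open sets in the quotient: τ_Q = {{}, {[21=24]}, {[21=24], [22=23]}, {[20], [21=24], [22=23]}} (4 elements).


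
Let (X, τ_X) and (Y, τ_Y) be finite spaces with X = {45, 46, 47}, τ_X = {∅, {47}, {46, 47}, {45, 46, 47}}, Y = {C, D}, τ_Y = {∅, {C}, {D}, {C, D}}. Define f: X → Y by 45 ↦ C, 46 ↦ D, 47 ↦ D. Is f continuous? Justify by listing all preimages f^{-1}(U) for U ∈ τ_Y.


f is NOT continuous.

Compute f^{-1}(U) for each U ∈ τ_Y:
  U = ∅: f^{-1}(U) = ∅ ∈ τ_X ✓.
  U = {C}: f^{-1}(U) = {45} ∉ τ_X ✗.
  U = {D}: f^{-1}(U) = {46, 47} ∈ τ_X ✓.
  U = {C, D}: f^{-1}(U) = {45, 46, 47} ∈ τ_X ✓.
Found U = {C} with f^{-1}(U) = {45} not in τ_X. Therefore f is NOT continuous.


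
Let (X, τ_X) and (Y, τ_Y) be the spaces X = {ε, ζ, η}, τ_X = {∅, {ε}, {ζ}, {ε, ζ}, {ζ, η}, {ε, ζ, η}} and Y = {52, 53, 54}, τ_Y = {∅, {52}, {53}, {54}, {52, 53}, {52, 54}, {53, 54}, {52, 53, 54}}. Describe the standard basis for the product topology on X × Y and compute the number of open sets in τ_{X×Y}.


Basis B = {∅ × ∅, {ε} × {52}, {ε} × {53}, {ε} × {54}, {ζ} × {52}, {ζ} × {53}, {ζ} × {54}, {ε} × {52, 53}, {ε} × {52, 54}, {ε, ζ} × {52}, {ε} × {53, 54}, {ε, ζ} × {53}, {ε, ζ} × {54}, {ζ} × {52, 53}, {ζ} × {52, 54}, {ζ, η} × {52}, {ζ} × {53, 54}, {ζ, η} × {53}, {ζ, η} × {54}, {ε} × {52, 53, 54}, {ε, ζ, η} × {52}, {ε, ζ, η} × {53}, {ε, ζ, η} × {54}, {ζ} × {52, 53, 54}, {ε, ζ} × {52, 53}, {ε, ζ} × {52, 54}, {ε, ζ} × {53, 54}, {ζ, η} × {52, 53}, {ζ, η} × {52, 54}, {ζ, η} × {53, 54}, {ε, ζ} × {52, 53, 54}, {ε, ζ, η} × {52, 53}, {ε, ζ, η} × {52, 54}, {ε, ζ, η} × {53, 54}, {ζ, η} × {52, 53, 54}, {ε, ζ, η} × {52, 53, 54}}; |τ_{X×Y}| = 216.

Enumerate products U × V with U ∈ τ_X, V ∈ τ_Y (deduplicated):
  ∅ × ∅ = {} (∅)
  {ε} × {52} = {(ε,52)}
  {ε} × {53} = {(ε,53)}
  {ε} × {54} = {(ε,54)}
  {ζ} × {52} = {(ζ,52)}
  {ζ} × {53} = {(ζ,53)}
  {ζ} × {54} = {(ζ,54)}
  {ε} × {52, 53} = {(ε,52), (ε,53)}
  {ε} × {52, 54} = {(ε,52), (ε,54)}
  {ε, ζ} × {52} = {(ε,52), (ζ,52)}
  {ε} × {53, 54} = {(ε,53), (ε,54)}
  {ε, ζ} × {53} = {(ε,53), (ζ,53)}
  {ε, ζ} × {54} = {(ε,54), (ζ,54)}
  {ζ} × {52, 53} = {(ζ,52), (ζ,53)}
  {ζ} × {52, 54} = {(ζ,52), (ζ,54)}
  {ζ, η} × {52} = {(ζ,52), (η,52)}
  {ζ} × {53, 54} = {(ζ,53), (ζ,54)}
  {ζ, η} × {53} = {(ζ,53), (η,53)}
  {ζ, η} × {54} = {(ζ,54), (η,54)}
  {ε} × {52, 53, 54} = {(ε,52), (ε,53), (ε,54)}
  {ε, ζ, η} × {52} = {(ε,52), (ζ,52), (η,52)}
  {ε, ζ, η} × {53} = {(ε,53), (ζ,53), (η,53)}
  {ε, ζ, η} × {54} = {(ε,54), (ζ,54), (η,54)}
  {ζ} × {52, 53, 54} = {(ζ,52), (ζ,53), (ζ,54)}
  {ε, ζ} × {52, 53} = {(ε,52), (ε,53), (ζ,52), (ζ,53)}
  {ε, ζ} × {52, 54} = {(ε,52), (ε,54), (ζ,52), (ζ,54)}
  {ε, ζ} × {53, 54} = {(ε,53), (ε,54), (ζ,53), (ζ,54)}
  {ζ, η} × {52, 53} = {(ζ,52), (ζ,53), (η,52), (η,53)}
  {ζ, η} × {52, 54} = {(ζ,52), (ζ,54), (η,52), (η,54)}
  {ζ, η} × {53, 54} = {(ζ,53), (ζ,54), (η,53), (η,54)}
  {ε, ζ} × {52, 53, 54} = {(ε,52), (ε,53), (ε,54), (ζ,52), (ζ,53), (ζ,54)}
  {ε, ζ, η} × {52, 53} = {(ε,52), (ε,53), (ζ,52), (ζ,53), (η,52), (η,53)}
  {ε, ζ, η} × {52, 54} = {(ε,52), (ε,54), (ζ,52), (ζ,54), (η,52), (η,54)}
  {ε, ζ, η} × {53, 54} = {(ε,53), (ε,54), (ζ,53), (ζ,54), (η,53), (η,54)}
  {ζ, η} × {52, 53, 54} = {(ζ,52), (ζ,53), (ζ,54), (η,52), (η,53), (η,54)}
  {ε, ζ, η} × {52, 53, 54} = {(ε,52), (ε,53), (ε,54), (ζ,52), (ζ,53), (ζ,54), (η,52), (η,53), (η,54)}
These 36 distinct sets form the basis B.
Close under arbitrary unions to get τ_{X×Y}; counting gives |τ_{X×Y}| = 216.


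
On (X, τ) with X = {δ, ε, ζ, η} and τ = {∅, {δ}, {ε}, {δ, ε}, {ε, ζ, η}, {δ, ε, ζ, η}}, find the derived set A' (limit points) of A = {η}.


A' = {ζ}

For each x ∈ X, list the open sets U ∈ τ with x ∈ U, then check whether U ∩ (A ∖ {x}) ≠ ∅ for every such U.
  x = δ: open {δ} ∋ x has {δ} ∩ (A ∖ {δ}) = ∅, so x is NOT a limit point.
  x = ε: open {ε} ∋ x has {ε} ∩ (A ∖ {ε}) = ∅, so x is NOT a limit point.
  x = ζ: opens ∋ x are {ε, ζ, η}, {δ, ε, ζ, η}; each meets A ∖ {ζ}, so x IS a limit point.
  x = η: open {ε, ζ, η} ∋ x has {ε, ζ, η} ∩ (A ∖ {η}) = ∅, so x is NOT a limit point.
Collecting: A' = {ζ}.


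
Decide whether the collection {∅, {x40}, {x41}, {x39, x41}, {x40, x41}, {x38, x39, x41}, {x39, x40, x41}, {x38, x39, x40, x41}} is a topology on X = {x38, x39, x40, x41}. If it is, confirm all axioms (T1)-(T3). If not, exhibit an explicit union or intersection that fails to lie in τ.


τ IS a topology on X.

Axiom (T1): ∅ ∈ τ? Yes; X ∈ τ? Yes.
Axiom (T2/T3): check pairwise unions and intersections of members of τ.
All pairwise intersections and unions checked — each lies in τ. Therefore τ satisfies (T1), (T2), (T3): it IS a topology on X.


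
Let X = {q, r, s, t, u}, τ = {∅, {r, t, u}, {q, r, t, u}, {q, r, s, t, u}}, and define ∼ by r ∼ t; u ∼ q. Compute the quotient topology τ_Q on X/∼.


X/∼ = {[q=u], [r=t], [s]}; |τ_Q| = 3.

Equivalence classes: [q=u], [r=t], [s].
Quotient map π: X → X/∼ sends q ↦ [q=u], r ↦ [r=t], s ↦ [s], t ↦ [r=t], u ↦ [q=u].
For each subset V ⊆ X/∼, compute π^{-1}(V) ⊆ X and check whether π^{-1}(V) ∈ τ. V is open in τ_Q iff π^{-1}(V) ∈ τ.
  V = {}: π^{-1}(V) = ∅ ∈ τ ✓.
  V = {[q=u]}: π^{-1}(V) = {q, u} ∉ τ ✗.
  V = {[r=t]}: π^{-1}(V) = {r, t} ∉ τ ✗.
  V = {[q=u], [r=t]}: π^{-1}(V) = {q, r, t, u} ∈ τ ✓.
  V = {[s]}: π^{-1}(V) = {s} ∉ τ ✗.
  V = {[q=u], [s]}: π^{-1}(V) = {q, s, u} ∉ τ ✗.
  V = {[r=t], [s]}: π^{-1}(V) = {r, s, t} ∉ τ ✗.
  V = {[q=u], [r=t], [s]}: π^{-1}(V) = {q, r, s, t, u} ∈ τ ✓.
Open sets in the quotient: τ_Q = {{}, {[q=u], [r=t]}, {[q=u], [r=t], [s]}} (3 elements).


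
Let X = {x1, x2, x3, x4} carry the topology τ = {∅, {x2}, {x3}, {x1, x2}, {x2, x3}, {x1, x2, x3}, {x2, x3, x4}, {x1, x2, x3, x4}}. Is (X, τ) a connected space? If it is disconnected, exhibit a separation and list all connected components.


(X, τ) is connected.

Find clopen sets (U ∈ τ with X ∖ U ∈ τ):
  U = ∅, X ∖ U = {x1, x2, x3, x4} — both open, so U is clopen.
  U = {x1, x2, x3, x4}, X ∖ U = ∅ — both open, so U is clopen.
Only trivial clopens (∅ and X) exist, so (X, τ) is connected.
Compute connected components by grouping points that agree on all clopens:
  component: {x1, x2, x3, x4}


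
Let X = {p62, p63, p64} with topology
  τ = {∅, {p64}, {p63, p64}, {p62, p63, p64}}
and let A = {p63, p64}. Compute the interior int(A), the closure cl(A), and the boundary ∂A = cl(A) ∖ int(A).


int(A) = {p63, p64}, cl(A) = {p62, p63, p64}, ∂A = {p62}.

Closed sets in (X, τ) are complements of opens:
  closed(X, τ) = {∅, {p62}, {p62, p63}, {p62, p63, p64}}.
int(A) = ⋃ {U ∈ τ : U ⊆ A}. Opens contained in A: ∅, {p64}, {p63, p64}.
Taking the union of these: int(A) = {p63, p64}.
cl(A) = ⋂ {C closed : A ⊆ C}. Closed sets containing A: {p62, p63, p64}.
Intersecting these: cl(A) = {p62, p63, p64}.
∂A = cl(A) ∖ int(A) = {p62, p63, p64} ∖ {p63, p64} = {p62}.


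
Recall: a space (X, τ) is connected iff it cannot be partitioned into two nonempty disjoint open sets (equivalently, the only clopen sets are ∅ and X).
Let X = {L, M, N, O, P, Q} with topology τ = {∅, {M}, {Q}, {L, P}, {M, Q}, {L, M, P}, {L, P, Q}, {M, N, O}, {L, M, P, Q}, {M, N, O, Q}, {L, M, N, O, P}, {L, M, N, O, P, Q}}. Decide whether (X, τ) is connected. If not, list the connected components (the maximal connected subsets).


(X, τ) is disconnected; components = [{Q}, {L, P}, {M, N, O}].

Find clopen sets (U ∈ τ with X ∖ U ∈ τ):
  U = ∅, X ∖ U = {L, M, N, O, P, Q} — both open, so U is clopen.
  U = {Q}, X ∖ U = {L, M, N, O, P} — both open, so U is clopen.
  U = {L, P}, X ∖ U = {M, N, O, Q} — both open, so U is clopen.
  U = {L, P, Q}, X ∖ U = {M, N, O} — both open, so U is clopen.
  U = {M, N, O}, X ∖ U = {L, P, Q} — both open, so U is clopen.
  U = {M, N, O, Q}, X ∖ U = {L, P} — both open, so U is clopen.
  U = {L, M, N, O, P}, X ∖ U = {Q} — both open, so U is clopen.
  U = {L, M, N, O, P, Q}, X ∖ U = ∅ — both open, so U is clopen.
Nontrivial clopen(s) exist: e.g. {M, N, O}. So (X, τ) is disconnected.
Compute connected components by grouping points that agree on all clopens:
  component: {Q}
  component: {L, P}
  component: {M, N, O}


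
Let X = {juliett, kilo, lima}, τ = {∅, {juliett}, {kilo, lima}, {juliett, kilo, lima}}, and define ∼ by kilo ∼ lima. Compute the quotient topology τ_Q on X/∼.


X/∼ = {[juliett], [kilo=lima]}; |τ_Q| = 4.

Equivalence classes: [juliett], [kilo=lima].
Quotient map π: X → X/∼ sends juliett ↦ [juliett], kilo ↦ [kilo=lima], lima ↦ [kilo=lima].
For each subset V ⊆ X/∼, compute π^{-1}(V) ⊆ X and check whether π^{-1}(V) ∈ τ. V is open in τ_Q iff π^{-1}(V) ∈ τ.
  V = {}: π^{-1}(V) = ∅ ∈ τ ✓.
  V = {[juliett]}: π^{-1}(V) = {juliett} ∈ τ ✓.
  V = {[kilo=lima]}: π^{-1}(V) = {kilo, lima} ∈ τ ✓.
  V = {[juliett], [kilo=lima]}: π^{-1}(V) = {juliett, kilo, lima} ∈ τ ✓.
Open sets in the quotient: τ_Q = {{}, {[juliett]}, {[kilo=lima]}, {[juliett], [kilo=lima]}} (4 elements).


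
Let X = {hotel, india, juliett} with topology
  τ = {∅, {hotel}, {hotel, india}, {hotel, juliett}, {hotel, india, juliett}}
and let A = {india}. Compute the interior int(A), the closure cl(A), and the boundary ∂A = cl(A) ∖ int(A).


int(A) = ∅, cl(A) = {india}, ∂A = {india}.

Closed sets in (X, τ) are complements of opens:
  closed(X, τ) = {∅, {india}, {juliett}, {india, juliett}, {hotel, india, juliett}}.
int(A) = ⋃ {U ∈ τ : U ⊆ A}. Opens contained in A: ∅.
Taking the union of these: int(A) = ∅.
cl(A) = ⋂ {C closed : A ⊆ C}. Closed sets containing A: {india}, {india, juliett}, {hotel, india, juliett}.
Intersecting these: cl(A) = {india}.
∂A = cl(A) ∖ int(A) = {india} ∖ ∅ = {india}.


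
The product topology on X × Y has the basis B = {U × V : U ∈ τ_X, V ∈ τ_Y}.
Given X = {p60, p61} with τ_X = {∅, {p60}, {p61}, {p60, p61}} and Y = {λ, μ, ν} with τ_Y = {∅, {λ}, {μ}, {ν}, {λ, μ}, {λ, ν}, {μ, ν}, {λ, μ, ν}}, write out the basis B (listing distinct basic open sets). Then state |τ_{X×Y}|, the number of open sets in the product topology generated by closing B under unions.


Basis B = {∅ × ∅, {p60} × {λ}, {p60} × {μ}, {p60} × {ν}, {p61} × {λ}, {p61} × {μ}, {p61} × {ν}, {p60} × {λ, μ}, {p60} × {λ, ν}, {p60, p61} × {λ}, {p60} × {μ, ν}, {p60, p61} × {μ}, {p60, p61} × {ν}, {p61} × {λ, μ}, {p61} × {λ, ν}, {p61} × {μ, ν}, {p60} × {λ, μ, ν}, {p61} × {λ, μ, ν}, {p60, p61} × {λ, μ}, {p60, p61} × {λ, ν}, {p60, p61} × {μ, ν}, {p60, p61} × {λ, μ, ν}}; |τ_{X×Y}| = 64.

Enumerate products U × V with U ∈ τ_X, V ∈ τ_Y (deduplicated):
  ∅ × ∅ = {} (∅)
  {p60} × {λ} = {(p60,λ)}
  {p60} × {μ} = {(p60,μ)}
  {p60} × {ν} = {(p60,ν)}
  {p61} × {λ} = {(p61,λ)}
  {p61} × {μ} = {(p61,μ)}
  {p61} × {ν} = {(p61,ν)}
  {p60} × {λ, μ} = {(p60,λ), (p60,μ)}
  {p60} × {λ, ν} = {(p60,λ), (p60,ν)}
  {p60, p61} × {λ} = {(p60,λ), (p61,λ)}
  {p60} × {μ, ν} = {(p60,μ), (p60,ν)}
  {p60, p61} × {μ} = {(p60,μ), (p61,μ)}
  {p60, p61} × {ν} = {(p60,ν), (p61,ν)}
  {p61} × {λ, μ} = {(p61,λ), (p61,μ)}
  {p61} × {λ, ν} = {(p61,λ), (p61,ν)}
  {p61} × {μ, ν} = {(p61,μ), (p61,ν)}
  {p60} × {λ, μ, ν} = {(p60,λ), (p60,μ), (p60,ν)}
  {p61} × {λ, μ, ν} = {(p61,λ), (p61,μ), (p61,ν)}
  {p60, p61} × {λ, μ} = {(p60,λ), (p60,μ), (p61,λ), (p61,μ)}
  {p60, p61} × {λ, ν} = {(p60,λ), (p60,ν), (p61,λ), (p61,ν)}
  {p60, p61} × {μ, ν} = {(p60,μ), (p60,ν), (p61,μ), (p61,ν)}
  {p60, p61} × {λ, μ, ν} = {(p60,λ), (p60,μ), (p60,ν), (p61,λ), (p61,μ), (p61,ν)}
These 22 distinct sets form the basis B.
Close under arbitrary unions to get τ_{X×Y}; counting gives |τ_{X×Y}| = 64.


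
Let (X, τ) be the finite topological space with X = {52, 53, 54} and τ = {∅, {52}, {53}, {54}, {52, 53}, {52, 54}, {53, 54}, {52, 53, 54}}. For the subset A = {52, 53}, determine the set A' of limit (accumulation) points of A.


A' = ∅

For each x ∈ X, list the open sets U ∈ τ with x ∈ U, then check whether U ∩ (A ∖ {x}) ≠ ∅ for every such U.
  x = 52: open {52} ∋ x has {52} ∩ (A ∖ {52}) = ∅, so x is NOT a limit point.
  x = 53: open {53} ∋ x has {53} ∩ (A ∖ {53}) = ∅, so x is NOT a limit point.
  x = 54: open {54} ∋ x has {54} ∩ (A ∖ {54}) = ∅, so x is NOT a limit point.
Collecting: A' = ∅.


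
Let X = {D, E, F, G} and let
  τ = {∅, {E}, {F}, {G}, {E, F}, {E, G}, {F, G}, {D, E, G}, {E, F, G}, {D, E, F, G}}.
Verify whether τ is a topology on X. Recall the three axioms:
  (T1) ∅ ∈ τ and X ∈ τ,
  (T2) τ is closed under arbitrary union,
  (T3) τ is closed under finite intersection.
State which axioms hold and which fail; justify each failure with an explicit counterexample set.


τ IS a topology on X.

Axiom (T1): ∅ ∈ τ? Yes; X ∈ τ? Yes.
Axiom (T2/T3): check pairwise unions and intersections of members of τ.
All pairwise intersections and unions checked — each lies in τ. Therefore τ satisfies (T1), (T2), (T3): it IS a topology on X.


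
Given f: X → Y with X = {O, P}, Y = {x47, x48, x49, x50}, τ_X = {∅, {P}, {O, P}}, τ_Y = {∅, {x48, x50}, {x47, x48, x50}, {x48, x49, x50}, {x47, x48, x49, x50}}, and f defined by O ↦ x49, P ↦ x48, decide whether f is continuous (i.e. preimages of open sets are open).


f IS continuous.

Compute f^{-1}(U) for each U ∈ τ_Y:
  U = ∅: f^{-1}(U) = ∅ ∈ τ_X ✓.
  U = {x48, x50}: f^{-1}(U) = {P} ∈ τ_X ✓.
  U = {x47, x48, x50}: f^{-1}(U) = {P} ∈ τ_X ✓.
  U = {x48, x49, x50}: f^{-1}(U) = {O, P} ∈ τ_X ✓.
  U = {x47, x48, x49, x50}: f^{-1}(U) = {O, P} ∈ τ_X ✓.
Every preimage lies in τ_X, so f IS continuous.


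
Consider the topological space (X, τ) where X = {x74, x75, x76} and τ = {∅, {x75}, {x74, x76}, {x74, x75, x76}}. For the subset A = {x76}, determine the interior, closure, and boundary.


int(A) = ∅, cl(A) = {x74, x76}, ∂A = {x74, x76}.

Closed sets in (X, τ) are complements of opens:
  closed(X, τ) = {∅, {x75}, {x74, x76}, {x74, x75, x76}}.
int(A) = ⋃ {U ∈ τ : U ⊆ A}. Opens contained in A: ∅.
Taking the union of these: int(A) = ∅.
cl(A) = ⋂ {C closed : A ⊆ C}. Closed sets containing A: {x74, x76}, {x74, x75, x76}.
Intersecting these: cl(A) = {x74, x76}.
∂A = cl(A) ∖ int(A) = {x74, x76} ∖ ∅ = {x74, x76}.


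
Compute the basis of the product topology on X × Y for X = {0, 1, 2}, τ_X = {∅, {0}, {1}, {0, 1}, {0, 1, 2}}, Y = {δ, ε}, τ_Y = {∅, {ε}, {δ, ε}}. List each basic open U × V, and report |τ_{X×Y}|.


Basis B = {∅ × ∅, {0} × {ε}, {1} × {ε}, {0} × {δ, ε}, {0, 1} × {ε}, {1} × {δ, ε}, {0, 1, 2} × {ε}, {0, 1} × {δ, ε}, {0, 1, 2} × {δ, ε}}; |τ_{X×Y}| = 14.

Enumerate products U × V with U ∈ τ_X, V ∈ τ_Y (deduplicated):
  ∅ × ∅ = {} (∅)
  {0} × {ε} = {(0,ε)}
  {1} × {ε} = {(1,ε)}
  {0} × {δ, ε} = {(0,δ), (0,ε)}
  {0, 1} × {ε} = {(0,ε), (1,ε)}
  {1} × {δ, ε} = {(1,δ), (1,ε)}
  {0, 1, 2} × {ε} = {(0,ε), (1,ε), (2,ε)}
  {0, 1} × {δ, ε} = {(0,δ), (0,ε), (1,δ), (1,ε)}
  {0, 1, 2} × {δ, ε} = {(0,δ), (0,ε), (1,δ), (1,ε), (2,δ), (2,ε)}
These 9 distinct sets form the basis B.
Close under arbitrary unions to get τ_{X×Y}; counting gives |τ_{X×Y}| = 14.


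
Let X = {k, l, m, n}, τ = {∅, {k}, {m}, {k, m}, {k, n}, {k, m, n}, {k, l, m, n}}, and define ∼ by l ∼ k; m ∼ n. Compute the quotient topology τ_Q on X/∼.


X/∼ = {[k=l], [m=n]}; |τ_Q| = 2.

Equivalence classes: [k=l], [m=n].
Quotient map π: X → X/∼ sends k ↦ [k=l], l ↦ [k=l], m ↦ [m=n], n ↦ [m=n].
For each subset V ⊆ X/∼, compute π^{-1}(V) ⊆ X and check whether π^{-1}(V) ∈ τ. V is open in τ_Q iff π^{-1}(V) ∈ τ.
  V = {}: π^{-1}(V) = ∅ ∈ τ ✓.
  V = {[k=l]}: π^{-1}(V) = {k, l} ∉ τ ✗.
  V = {[m=n]}: π^{-1}(V) = {m, n} ∉ τ ✗.
  V = {[k=l], [m=n]}: π^{-1}(V) = {k, l, m, n} ∈ τ ✓.
Open sets in the quotient: τ_Q = {{}, {[k=l], [m=n]}} (2 elements).


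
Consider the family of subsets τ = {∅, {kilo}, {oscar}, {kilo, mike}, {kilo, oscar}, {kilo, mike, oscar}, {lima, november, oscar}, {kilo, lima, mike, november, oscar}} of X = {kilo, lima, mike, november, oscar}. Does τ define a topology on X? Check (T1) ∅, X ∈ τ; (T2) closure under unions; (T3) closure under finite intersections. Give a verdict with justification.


τ is NOT a topology on X.

Axiom (T1): ∅ ∈ τ? Yes; X ∈ τ? Yes.
Axiom (T2/T3): check pairwise unions and intersections of members of τ.
Counterexample for (T2): {kilo} ∪ {lima, november, oscar} = {kilo, lima, november, oscar} ∉ τ. Therefore τ is NOT a topology.


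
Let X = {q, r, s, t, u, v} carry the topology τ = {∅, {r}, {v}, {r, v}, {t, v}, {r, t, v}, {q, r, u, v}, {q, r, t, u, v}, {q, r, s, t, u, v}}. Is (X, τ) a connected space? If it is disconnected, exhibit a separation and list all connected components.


(X, τ) is connected.

Find clopen sets (U ∈ τ with X ∖ U ∈ τ):
  U = ∅, X ∖ U = {q, r, s, t, u, v} — both open, so U is clopen.
  U = {q, r, s, t, u, v}, X ∖ U = ∅ — both open, so U is clopen.
Only trivial clopens (∅ and X) exist, so (X, τ) is connected.
Compute connected components by grouping points that agree on all clopens:
  component: {q, r, s, t, u, v}


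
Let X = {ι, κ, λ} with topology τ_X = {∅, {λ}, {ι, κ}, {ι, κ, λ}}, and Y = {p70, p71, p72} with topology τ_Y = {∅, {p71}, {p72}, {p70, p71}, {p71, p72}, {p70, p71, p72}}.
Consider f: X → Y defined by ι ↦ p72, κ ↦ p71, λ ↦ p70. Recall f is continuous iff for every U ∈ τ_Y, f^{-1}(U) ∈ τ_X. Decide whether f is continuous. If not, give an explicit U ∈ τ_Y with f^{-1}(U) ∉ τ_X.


f is NOT continuous.

Compute f^{-1}(U) for each U ∈ τ_Y:
  U = ∅: f^{-1}(U) = ∅ ∈ τ_X ✓.
  U = {p71}: f^{-1}(U) = {κ} ∉ τ_X ✗.
  U = {p72}: f^{-1}(U) = {ι} ∉ τ_X ✗.
  U = {p70, p71}: f^{-1}(U) = {κ, λ} ∉ τ_X ✗.
  U = {p71, p72}: f^{-1}(U) = {ι, κ} ∈ τ_X ✓.
  U = {p70, p71, p72}: f^{-1}(U) = {ι, κ, λ} ∈ τ_X ✓.
Found U = {p71} with f^{-1}(U) = {κ} not in τ_X. Therefore f is NOT continuous.


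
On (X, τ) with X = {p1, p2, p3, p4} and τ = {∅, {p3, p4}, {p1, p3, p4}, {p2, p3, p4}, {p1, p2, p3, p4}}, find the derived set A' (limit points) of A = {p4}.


A' = {p1, p2, p3}

For each x ∈ X, list the open sets U ∈ τ with x ∈ U, then check whether U ∩ (A ∖ {x}) ≠ ∅ for every such U.
  x = p1: opens ∋ x are {p1, p3, p4}, {p1, p2, p3, p4}; each meets A ∖ {p1}, so x IS a limit point.
  x = p2: opens ∋ x are {p2, p3, p4}, {p1, p2, p3, p4}; each meets A ∖ {p2}, so x IS a limit point.
  x = p3: opens ∋ x are {p3, p4}, {p1, p3, p4}, {p2, p3, p4}, {p1, p2, p3, p4}; each meets A ∖ {p3}, so x IS a limit point.
  x = p4: open {p3, p4} ∋ x has {p3, p4} ∩ (A ∖ {p4}) = ∅, so x is NOT a limit point.
Collecting: A' = {p1, p2, p3}.


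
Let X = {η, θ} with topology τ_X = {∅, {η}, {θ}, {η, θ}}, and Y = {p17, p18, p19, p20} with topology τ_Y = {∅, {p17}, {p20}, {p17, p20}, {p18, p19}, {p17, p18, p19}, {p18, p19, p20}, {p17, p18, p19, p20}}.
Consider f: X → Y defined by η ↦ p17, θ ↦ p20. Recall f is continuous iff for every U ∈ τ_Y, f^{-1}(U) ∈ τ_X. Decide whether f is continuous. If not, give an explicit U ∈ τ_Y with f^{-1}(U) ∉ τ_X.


f IS continuous.

Compute f^{-1}(U) for each U ∈ τ_Y:
  U = ∅: f^{-1}(U) = ∅ ∈ τ_X ✓.
  U = {p17}: f^{-1}(U) = {η} ∈ τ_X ✓.
  U = {p20}: f^{-1}(U) = {θ} ∈ τ_X ✓.
  U = {p17, p20}: f^{-1}(U) = {η, θ} ∈ τ_X ✓.
  U = {p18, p19}: f^{-1}(U) = ∅ ∈ τ_X ✓.
  U = {p17, p18, p19}: f^{-1}(U) = {η} ∈ τ_X ✓.
  U = {p18, p19, p20}: f^{-1}(U) = {θ} ∈ τ_X ✓.
  U = {p17, p18, p19, p20}: f^{-1}(U) = {η, θ} ∈ τ_X ✓.
Every preimage lies in τ_X, so f IS continuous.


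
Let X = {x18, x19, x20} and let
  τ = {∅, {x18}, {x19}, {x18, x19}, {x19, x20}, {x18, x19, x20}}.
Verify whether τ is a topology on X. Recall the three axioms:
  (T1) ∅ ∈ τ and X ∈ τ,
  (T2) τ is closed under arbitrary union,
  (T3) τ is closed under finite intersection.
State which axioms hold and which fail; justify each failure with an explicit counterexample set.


τ IS a topology on X.

Axiom (T1): ∅ ∈ τ? Yes; X ∈ τ? Yes.
Axiom (T2/T3): check pairwise unions and intersections of members of τ.
All pairwise intersections and unions checked — each lies in τ. Therefore τ satisfies (T1), (T2), (T3): it IS a topology on X.


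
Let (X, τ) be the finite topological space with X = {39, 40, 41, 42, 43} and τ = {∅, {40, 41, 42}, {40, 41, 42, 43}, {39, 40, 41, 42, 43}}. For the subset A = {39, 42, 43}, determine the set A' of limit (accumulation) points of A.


A' = {39, 40, 41, 43}

For each x ∈ X, list the open sets U ∈ τ with x ∈ U, then check whether U ∩ (A ∖ {x}) ≠ ∅ for every such U.
  x = 39: opens ∋ x are {39, 40, 41, 42, 43}; each meets A ∖ {39}, so x IS a limit point.
  x = 40: opens ∋ x are {40, 41, 42}, {40, 41, 42, 43}, {39, 40, 41, 42, 43}; each meets A ∖ {40}, so x IS a limit point.
  x = 41: opens ∋ x are {40, 41, 42}, {40, 41, 42, 43}, {39, 40, 41, 42, 43}; each meets A ∖ {41}, so x IS a limit point.
  x = 42: open {40, 41, 42} ∋ x has {40, 41, 42} ∩ (A ∖ {42}) = ∅, so x is NOT a limit point.
  x = 43: opens ∋ x are {40, 41, 42, 43}, {39, 40, 41, 42, 43}; each meets A ∖ {43}, so x IS a limit point.
Collecting: A' = {39, 40, 41, 43}.


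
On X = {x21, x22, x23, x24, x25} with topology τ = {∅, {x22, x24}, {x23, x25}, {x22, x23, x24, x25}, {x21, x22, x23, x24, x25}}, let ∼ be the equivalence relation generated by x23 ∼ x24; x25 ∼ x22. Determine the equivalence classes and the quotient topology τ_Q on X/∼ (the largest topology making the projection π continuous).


X/∼ = {[x21], [x22=x25], [x23=x24]}; |τ_Q| = 3.

Equivalence classes: [x21], [x22=x25], [x23=x24].
Quotient map π: X → X/∼ sends x21 ↦ [x21], x22 ↦ [x22=x25], x23 ↦ [x23=x24], x24 ↦ [x23=x24], x25 ↦ [x22=x25].
For each subset V ⊆ X/∼, compute π^{-1}(V) ⊆ X and check whether π^{-1}(V) ∈ τ. V is open in τ_Q iff π^{-1}(V) ∈ τ.
  V = {}: π^{-1}(V) = ∅ ∈ τ ✓.
  V = {[x21]}: π^{-1}(V) = {x21} ∉ τ ✗.
  V = {[x22=x25]}: π^{-1}(V) = {x22, x25} ∉ τ ✗.
  V = {[x21], [x22=x25]}: π^{-1}(V) = {x21, x22, x25} ∉ τ ✗.
  V = {[x23=x24]}: π^{-1}(V) = {x23, x24} ∉ τ ✗.
  V = {[x21], [x23=x24]}: π^{-1}(V) = {x21, x23, x24} ∉ τ ✗.
  V = {[x22=x25], [x23=x24]}: π^{-1}(V) = {x22, x23, x24, x25} ∈ τ ✓.
  V = {[x21], [x22=x25], [x23=x24]}: π^{-1}(V) = {x21, x22, x23, x24, x25} ∈ τ ✓.
Open sets in the quotient: τ_Q = {{}, {[x22=x25], [x23=x24]}, {[x21], [x22=x25], [x23=x24]}} (3 elements).


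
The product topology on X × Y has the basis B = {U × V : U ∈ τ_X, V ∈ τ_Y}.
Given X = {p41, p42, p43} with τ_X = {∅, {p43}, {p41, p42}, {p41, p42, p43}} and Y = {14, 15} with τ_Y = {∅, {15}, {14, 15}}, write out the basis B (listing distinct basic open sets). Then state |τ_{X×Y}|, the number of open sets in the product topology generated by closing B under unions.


Basis B = {∅ × ∅, {p43} × {15}, {p41, p42} × {15}, {p43} × {14, 15}, {p41, p42, p43} × {15}, {p41, p42} × {14, 15}, {p41, p42, p43} × {14, 15}}; |τ_{X×Y}| = 9.

Enumerate products U × V with U ∈ τ_X, V ∈ τ_Y (deduplicated):
  ∅ × ∅ = {} (∅)
  {p43} × {15} = {(p43,15)}
  {p41, p42} × {15} = {(p41,15), (p42,15)}
  {p43} × {14, 15} = {(p43,14), (p43,15)}
  {p41, p42, p43} × {15} = {(p41,15), (p42,15), (p43,15)}
  {p41, p42} × {14, 15} = {(p41,14), (p41,15), (p42,14), (p42,15)}
  {p41, p42, p43} × {14, 15} = {(p41,14), (p41,15), (p42,14), (p42,15), (p43,14), (p43,15)}
These 7 distinct sets form the basis B.
Close under arbitrary unions to get τ_{X×Y}; counting gives |τ_{X×Y}| = 9.


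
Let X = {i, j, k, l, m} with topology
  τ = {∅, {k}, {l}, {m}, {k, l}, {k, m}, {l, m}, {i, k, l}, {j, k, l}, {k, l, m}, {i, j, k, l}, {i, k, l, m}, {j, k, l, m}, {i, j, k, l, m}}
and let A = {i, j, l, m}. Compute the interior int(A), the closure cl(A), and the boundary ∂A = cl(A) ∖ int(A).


int(A) = {l, m}, cl(A) = {i, j, l, m}, ∂A = {i, j}.

Closed sets in (X, τ) are complements of opens:
  closed(X, τ) = {∅, {i}, {j}, {m}, {i, j}, {i, m}, {j, m}, {i, j, k}, {i, j, l}, {i, j, m}, {i, j, k, l}, {i, j, k, m}, {i, j, l, m}, {i, j, k, l, m}}.
int(A) = ⋃ {U ∈ τ : U ⊆ A}. Opens contained in A: ∅, {l}, {m}, {l, m}.
Taking the union of these: int(A) = {l, m}.
cl(A) = ⋂ {C closed : A ⊆ C}. Closed sets containing A: {i, j, l, m}, {i, j, k, l, m}.
Intersecting these: cl(A) = {i, j, l, m}.
∂A = cl(A) ∖ int(A) = {i, j, l, m} ∖ {l, m} = {i, j}.


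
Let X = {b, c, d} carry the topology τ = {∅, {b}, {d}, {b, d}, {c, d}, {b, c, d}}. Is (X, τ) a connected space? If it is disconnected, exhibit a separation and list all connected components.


(X, τ) is disconnected; components = [{b}, {c, d}].

Find clopen sets (U ∈ τ with X ∖ U ∈ τ):
  U = ∅, X ∖ U = {b, c, d} — both open, so U is clopen.
  U = {b}, X ∖ U = {c, d} — both open, so U is clopen.
  U = {c, d}, X ∖ U = {b} — both open, so U is clopen.
  U = {b, c, d}, X ∖ U = ∅ — both open, so U is clopen.
Nontrivial clopen(s) exist: e.g. {c, d}. So (X, τ) is disconnected.
Compute connected components by grouping points that agree on all clopens:
  component: {b}
  component: {c, d}


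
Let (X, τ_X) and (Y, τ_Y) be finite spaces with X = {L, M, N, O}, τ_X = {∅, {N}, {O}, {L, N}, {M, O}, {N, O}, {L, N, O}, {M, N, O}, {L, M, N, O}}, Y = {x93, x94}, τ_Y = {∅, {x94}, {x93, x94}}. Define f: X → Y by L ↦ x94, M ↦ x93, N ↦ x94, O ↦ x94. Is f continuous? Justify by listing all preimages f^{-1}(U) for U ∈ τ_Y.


f IS continuous.

Compute f^{-1}(U) for each U ∈ τ_Y:
  U = ∅: f^{-1}(U) = ∅ ∈ τ_X ✓.
  U = {x94}: f^{-1}(U) = {L, N, O} ∈ τ_X ✓.
  U = {x93, x94}: f^{-1}(U) = {L, M, N, O} ∈ τ_X ✓.
Every preimage lies in τ_X, so f IS continuous.


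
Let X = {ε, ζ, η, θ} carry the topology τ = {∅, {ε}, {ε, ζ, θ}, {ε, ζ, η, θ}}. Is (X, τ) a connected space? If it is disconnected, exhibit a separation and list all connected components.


(X, τ) is connected.

Find clopen sets (U ∈ τ with X ∖ U ∈ τ):
  U = ∅, X ∖ U = {ε, ζ, η, θ} — both open, so U is clopen.
  U = {ε, ζ, η, θ}, X ∖ U = ∅ — both open, so U is clopen.
Only trivial clopens (∅ and X) exist, so (X, τ) is connected.
Compute connected components by grouping points that agree on all clopens:
  component: {ε, ζ, η, θ}


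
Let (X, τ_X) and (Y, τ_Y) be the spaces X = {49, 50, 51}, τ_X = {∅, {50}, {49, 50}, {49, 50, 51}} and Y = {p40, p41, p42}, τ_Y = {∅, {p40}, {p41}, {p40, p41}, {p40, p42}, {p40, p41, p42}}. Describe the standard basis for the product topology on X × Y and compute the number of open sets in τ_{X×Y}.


Basis B = {∅ × ∅, {50} × {p40}, {50} × {p41}, {49, 50} × {p40}, {49, 50} × {p41}, {50} × {p40, p41}, {50} × {p40, p42}, {49, 50, 51} × {p40}, {49, 50, 51} × {p41}, {50} × {p40, p41, p42}, {49, 50} × {p40, p41}, {49, 50} × {p40, p42}, {49, 50} × {p40, p41, p42}, {49, 50, 51} × {p40, p41}, {49, 50, 51} × {p40, p42}, {49, 50, 51} × {p40, p41, p42}}; |τ_{X×Y}| = 40.

Enumerate products U × V with U ∈ τ_X, V ∈ τ_Y (deduplicated):
  ∅ × ∅ = {} (∅)
  {50} × {p40} = {(50,p40)}
  {50} × {p41} = {(50,p41)}
  {49, 50} × {p40} = {(49,p40), (50,p40)}
  {49, 50} × {p41} = {(49,p41), (50,p41)}
  {50} × {p40, p41} = {(50,p40), (50,p41)}
  {50} × {p40, p42} = {(50,p40), (50,p42)}
  {49, 50, 51} × {p40} = {(49,p40), (50,p40), (51,p40)}
  {49, 50, 51} × {p41} = {(49,p41), (50,p41), (51,p41)}
  {50} × {p40, p41, p42} = {(50,p40), (50,p41), (50,p42)}
  {49, 50} × {p40, p41} = {(49,p40), (49,p41), (50,p40), (50,p41)}
  {49, 50} × {p40, p42} = {(49,p40), (49,p42), (50,p40), (50,p42)}
  {49, 50} × {p40, p41, p42} = {(49,p40), (49,p41), (49,p42), (50,p40), (50,p41), (50,p42)}
  {49, 50, 51} × {p40, p41} = {(49,p40), (49,p41), (50,p40), (50,p41), (51,p40), (51,p41)}
  {49, 50, 51} × {p40, p42} = {(49,p40), (49,p42), (50,p40), (50,p42), (51,p40), (51,p42)}
  {49, 50, 51} × {p40, p41, p42} = {(49,p40), (49,p41), (49,p42), (50,p40), (50,p41), (50,p42), (51,p40), (51,p41), (51,p42)}
These 16 distinct sets form the basis B.
Close under arbitrary unions to get τ_{X×Y}; counting gives |τ_{X×Y}| = 40.


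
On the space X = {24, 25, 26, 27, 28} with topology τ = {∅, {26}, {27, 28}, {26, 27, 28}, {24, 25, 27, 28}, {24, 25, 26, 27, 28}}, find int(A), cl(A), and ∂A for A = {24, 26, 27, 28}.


int(A) = {26, 27, 28}, cl(A) = {24, 25, 26, 27, 28}, ∂A = {24, 25}.

Closed sets in (X, τ) are complements of opens:
  closed(X, τ) = {∅, {26}, {24, 25}, {24, 25, 26}, {24, 25, 27, 28}, {24, 25, 26, 27, 28}}.
int(A) = ⋃ {U ∈ τ : U ⊆ A}. Opens contained in A: ∅, {26}, {27, 28}, {26, 27, 28}.
Taking the union of these: int(A) = {26, 27, 28}.
cl(A) = ⋂ {C closed : A ⊆ C}. Closed sets containing A: {24, 25, 26, 27, 28}.
Intersecting these: cl(A) = {24, 25, 26, 27, 28}.
∂A = cl(A) ∖ int(A) = {24, 25, 26, 27, 28} ∖ {26, 27, 28} = {24, 25}.


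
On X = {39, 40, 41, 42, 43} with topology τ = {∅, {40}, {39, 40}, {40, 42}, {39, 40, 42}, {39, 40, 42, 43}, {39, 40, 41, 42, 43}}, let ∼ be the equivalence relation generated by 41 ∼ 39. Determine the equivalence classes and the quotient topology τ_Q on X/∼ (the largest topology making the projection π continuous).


X/∼ = {[39=41], [40], [42], [43]}; |τ_Q| = 4.

Equivalence classes: [39=41], [40], [42], [43].
Quotient map π: X → X/∼ sends 39 ↦ [39=41], 40 ↦ [40], 41 ↦ [39=41], 42 ↦ [42], 43 ↦ [43].
For each subset V ⊆ X/∼, compute π^{-1}(V) ⊆ X and check whether π^{-1}(V) ∈ τ. V is open in τ_Q iff π^{-1}(V) ∈ τ.
  V = {}: π^{-1}(V) = ∅ ∈ τ ✓.
  V = {[39=41]}: π^{-1}(V) = {39, 41} ∉ τ ✗.
  V = {[40]}: π^{-1}(V) = {40} ∈ τ ✓.
  V = {[39=41], [40]}: π^{-1}(V) = {39, 40, 41} ∉ τ ✗.
  V = {[42]}: π^{-1}(V) = {42} ∉ τ ✗.
  V = {[39=41], [42]}: π^{-1}(V) = {39, 41, 42} ∉ τ ✗.
  V = {[40], [42]}: π^{-1}(V) = {40, 42} ∈ τ ✓.
  V = {[39=41], [40], [42]}: π^{-1}(V) = {39, 40, 41, 42} ∉ τ ✗.
  V = {[43]}: π^{-1}(V) = {43} ∉ τ ✗.
  V = {[39=41], [43]}: π^{-1}(V) = {39, 41, 43} ∉ τ ✗.
  V = {[40], [43]}: π^{-1}(V) = {40, 43} ∉ τ ✗.
  V = {[39=41], [40], [43]}: π^{-1}(V) = {39, 40, 41, 43} ∉ τ ✗.
  V = {[42], [43]}: π^{-1}(V) = {42, 43} ∉ τ ✗.
  V = {[39=41], [42], [43]}: π^{-1}(V) = {39, 41, 42, 43} ∉ τ ✗.
  V = {[40], [42], [43]}: π^{-1}(V) = {40, 42, 43} ∉ τ ✗.
  V = {[39=41], [40], [42], [43]}: π^{-1}(V) = {39, 40, 41, 42, 43} ∈ τ ✓.
Open sets in the quotient: τ_Q = {{}, {[40]}, {[40], [42]}, {[39=41], [40], [42], [43]}} (4 elements).


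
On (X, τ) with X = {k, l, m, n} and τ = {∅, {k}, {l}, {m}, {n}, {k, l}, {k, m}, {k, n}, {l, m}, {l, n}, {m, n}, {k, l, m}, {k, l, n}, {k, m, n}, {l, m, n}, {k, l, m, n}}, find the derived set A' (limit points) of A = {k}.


A' = ∅

For each x ∈ X, list the open sets U ∈ τ with x ∈ U, then check whether U ∩ (A ∖ {x}) ≠ ∅ for every such U.
  x = k: open {k} ∋ x has {k} ∩ (A ∖ {k}) = ∅, so x is NOT a limit point.
  x = l: open {l} ∋ x has {l} ∩ (A ∖ {l}) = ∅, so x is NOT a limit point.
  x = m: open {m} ∋ x has {m} ∩ (A ∖ {m}) = ∅, so x is NOT a limit point.
  x = n: open {n} ∋ x has {n} ∩ (A ∖ {n}) = ∅, so x is NOT a limit point.
Collecting: A' = ∅.


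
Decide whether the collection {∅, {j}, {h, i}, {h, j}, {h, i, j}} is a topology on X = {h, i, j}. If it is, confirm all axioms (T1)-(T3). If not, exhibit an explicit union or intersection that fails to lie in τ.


τ is NOT a topology on X.

Axiom (T1): ∅ ∈ τ? Yes; X ∈ τ? Yes.
Axiom (T2/T3): check pairwise unions and intersections of members of τ.
Counterexample for (T3): {h, i} ∩ {h, j} = {h} ∉ τ. Therefore τ is NOT a topology.


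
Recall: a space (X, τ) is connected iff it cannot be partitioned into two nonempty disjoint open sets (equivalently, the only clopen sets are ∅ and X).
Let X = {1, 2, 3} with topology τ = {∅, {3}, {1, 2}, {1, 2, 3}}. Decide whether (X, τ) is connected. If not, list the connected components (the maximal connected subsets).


(X, τ) is disconnected; components = [{3}, {1, 2}].

Find clopen sets (U ∈ τ with X ∖ U ∈ τ):
  U = ∅, X ∖ U = {1, 2, 3} — both open, so U is clopen.
  U = {3}, X ∖ U = {1, 2} — both open, so U is clopen.
  U = {1, 2}, X ∖ U = {3} — both open, so U is clopen.
  U = {1, 2, 3}, X ∖ U = ∅ — both open, so U is clopen.
Nontrivial clopen(s) exist: e.g. {1, 2}. So (X, τ) is disconnected.
Compute connected components by grouping points that agree on all clopens:
  component: {3}
  component: {1, 2}
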